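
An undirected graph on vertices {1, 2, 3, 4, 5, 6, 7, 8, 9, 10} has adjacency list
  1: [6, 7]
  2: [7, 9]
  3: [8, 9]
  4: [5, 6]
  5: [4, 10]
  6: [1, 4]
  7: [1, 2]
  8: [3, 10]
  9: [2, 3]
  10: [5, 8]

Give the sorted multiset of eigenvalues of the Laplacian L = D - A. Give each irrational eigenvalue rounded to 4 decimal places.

[0, 0.3820, 0.3820, 1.3820, 1.3820, 2.6180, 2.6180, 3.6180, 3.6180, 4]

Each diagonal entry of L is the vertex degree and each off-diagonal entry is -1 where an edge is present, 0 otherwise; in the order [1, 2, 3, 4, 5, 6, 7, 8, 9, 10] the diagonal is [2, 2, 2, 2, 2, 2, 2, 2, 2, 2]. The multiplicity of 0 as a Laplacian eigenvalue equals the number of connected components. The single zero eigenvalue shows the graph is connected. The eigenvalues sum to 20, which equals trace(L) = 2|E|.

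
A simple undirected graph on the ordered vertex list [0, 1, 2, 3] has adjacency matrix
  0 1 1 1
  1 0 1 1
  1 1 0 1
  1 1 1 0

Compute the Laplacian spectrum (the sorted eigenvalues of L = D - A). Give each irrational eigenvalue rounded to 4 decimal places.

[0, 4, 4, 4]

Each diagonal entry of L is the vertex degree and each off-diagonal entry is -1 where an edge is present, 0 otherwise; in the order [0, 1, 2, 3] the diagonal is [3, 3, 3, 3]. The multiplicity of 0 as a Laplacian eigenvalue equals the number of connected components. The single zero eigenvalue shows the graph is connected.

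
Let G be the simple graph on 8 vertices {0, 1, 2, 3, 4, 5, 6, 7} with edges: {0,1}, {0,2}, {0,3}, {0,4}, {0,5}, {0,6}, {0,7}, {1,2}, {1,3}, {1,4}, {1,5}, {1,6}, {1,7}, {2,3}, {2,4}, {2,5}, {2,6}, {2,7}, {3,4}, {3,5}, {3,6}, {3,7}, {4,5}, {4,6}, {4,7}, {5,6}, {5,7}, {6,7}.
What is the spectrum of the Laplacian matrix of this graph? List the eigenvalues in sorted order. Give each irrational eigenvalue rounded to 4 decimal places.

Each diagonal entry of L is the vertex degree and each off-diagonal entry is -1 where an edge is present, 0 otherwise; in the order [0, 1, 2, 3, 4, 5, 6, 7] the diagonal is [7, 7, 7, 7, 7, 7, 7, 7]. The multiplicity of 0 as a Laplacian eigenvalue equals the number of connected components. The largest eigenvalue, 8, is at most the vertex count 8.

[0, 8, 8, 8, 8, 8, 8, 8]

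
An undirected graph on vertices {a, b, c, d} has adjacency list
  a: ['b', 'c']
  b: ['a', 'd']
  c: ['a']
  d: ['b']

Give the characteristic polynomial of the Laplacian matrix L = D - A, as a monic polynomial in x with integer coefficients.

x^4 - 6x^3 + 10x^2 - 4x

Each diagonal entry of L is the vertex degree and each off-diagonal entry is -1 where an edge is present, 0 otherwise; in the order [a, b, c, d] the diagonal is [2, 2, 1, 1]. L has integer entries, so p(x) = det(xI - L) has integer coefficients. Expanding the determinant yields x^4 - 6x^3 + 10x^2 - 4x. Since p(0) = det(-L) = 0, x divides p(x). By the matrix-tree theorem the graph has (1/4) * product of the nonzero eigenvalues = 1 spanning tree. The eigenvalues sum to 6, which equals trace(L) = 2|E|.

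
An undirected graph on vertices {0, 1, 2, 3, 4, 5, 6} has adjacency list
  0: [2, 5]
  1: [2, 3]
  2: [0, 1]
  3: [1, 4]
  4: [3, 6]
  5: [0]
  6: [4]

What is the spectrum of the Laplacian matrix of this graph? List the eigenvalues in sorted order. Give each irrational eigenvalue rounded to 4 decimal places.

[0, 0.1981, 0.7530, 1.5550, 2.4450, 3.2470, 3.8019]

With the vertex order [0, 1, 2, 3, 4, 5, 6], the degrees are [2, 2, 2, 2, 2, 1, 1], giving D = diag(2, 2, 2, 2, 2, 1, 1) and L = D - A. Since every row of L sums to 0, the all-ones vector is in the kernel and 0 is an eigenvalue. The single zero eigenvalue shows the graph is connected. The eigenvalues sum to 12, which equals trace(L) = 2|E|.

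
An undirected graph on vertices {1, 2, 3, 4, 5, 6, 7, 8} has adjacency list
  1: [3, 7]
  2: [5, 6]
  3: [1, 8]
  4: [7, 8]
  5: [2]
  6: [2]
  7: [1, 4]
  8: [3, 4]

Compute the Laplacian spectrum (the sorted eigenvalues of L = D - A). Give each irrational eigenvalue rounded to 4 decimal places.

[0, 0, 1, 1.3820, 1.3820, 3, 3.6180, 3.6180]

Each diagonal entry of L is the vertex degree and each off-diagonal entry is -1 where an edge is present, 0 otherwise; in the order [1, 2, 3, 4, 5, 6, 7, 8] the diagonal is [2, 2, 2, 2, 1, 1, 2, 2]. L is symmetric positive semidefinite, so every eigenvalue is real and nonnegative. The 2 zero eigenvalues correspond to the 2 connected components. There are 2 zeros in the spectrum, matching the 2 components.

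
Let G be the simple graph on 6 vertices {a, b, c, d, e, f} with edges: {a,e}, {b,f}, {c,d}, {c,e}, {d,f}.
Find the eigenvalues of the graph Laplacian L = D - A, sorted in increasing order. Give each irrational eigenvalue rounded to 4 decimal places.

With the vertex order [a, b, c, d, e, f], the degrees are [1, 1, 2, 2, 2, 2], giving D = diag(1, 1, 2, 2, 2, 2) and L = D - A. L is symmetric positive semidefinite, so every eigenvalue is real and nonnegative. The largest eigenvalue, 3.7321, is at most the vertex count 6.

[0, 0.2679, 1, 2, 3, 3.7321]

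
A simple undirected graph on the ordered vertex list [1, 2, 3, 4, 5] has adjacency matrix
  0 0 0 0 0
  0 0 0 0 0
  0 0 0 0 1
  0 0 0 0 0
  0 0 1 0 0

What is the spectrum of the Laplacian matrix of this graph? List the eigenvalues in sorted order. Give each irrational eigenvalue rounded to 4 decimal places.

With the vertex order [1, 2, 3, 4, 5], the degrees are [0, 0, 1, 0, 1], giving D = diag(0, 0, 1, 0, 1) and L = D - A. Diagonalising L (or applying a numerical eigensolver to the 5x5 matrix) gives the spectrum above. The 4 zero eigenvalues correspond to the 4 connected components. The eigenvalues sum to 2, which equals trace(L) = 2|E|.

[0, 0, 0, 0, 2]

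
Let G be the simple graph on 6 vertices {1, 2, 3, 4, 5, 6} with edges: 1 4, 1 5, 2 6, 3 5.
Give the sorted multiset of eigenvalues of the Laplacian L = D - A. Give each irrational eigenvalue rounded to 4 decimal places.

With the vertex order [1, 2, 3, 4, 5, 6], the degrees are [2, 1, 1, 1, 2, 1], giving D = diag(2, 1, 1, 1, 2, 1) and L = D - A. Diagonalising L (or applying a numerical eigensolver to the 6x6 matrix) gives the spectrum above. The 2 zero eigenvalues correspond to the 2 connected components. The eigenvalues sum to 8, which equals trace(L) = 2|E|.

[0, 0, 0.5858, 2, 2, 3.4142]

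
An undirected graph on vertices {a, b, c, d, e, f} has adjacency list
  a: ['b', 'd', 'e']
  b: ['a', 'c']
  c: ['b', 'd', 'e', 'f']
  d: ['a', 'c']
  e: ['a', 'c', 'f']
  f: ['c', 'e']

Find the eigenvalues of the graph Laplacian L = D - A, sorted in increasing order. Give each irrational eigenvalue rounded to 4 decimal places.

[0, 1.4384, 2, 3, 4, 5.5616]

With the vertex order [a, b, c, d, e, f], the degrees are [3, 2, 4, 2, 3, 2], giving D = diag(3, 2, 4, 2, 3, 2) and L = D - A. L is symmetric positive semidefinite, so every eigenvalue is real and nonnegative. The single zero eigenvalue shows the graph is connected. The eigenvalues sum to 16, which equals trace(L) = 2|E|.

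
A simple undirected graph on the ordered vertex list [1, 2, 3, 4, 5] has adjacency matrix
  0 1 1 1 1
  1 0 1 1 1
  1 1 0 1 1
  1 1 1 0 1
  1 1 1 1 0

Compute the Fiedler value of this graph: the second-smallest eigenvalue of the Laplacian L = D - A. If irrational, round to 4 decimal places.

5

Each diagonal entry of L is the vertex degree and each off-diagonal entry is -1 where an edge is present, 0 otherwise; in the order [1, 2, 3, 4, 5] the diagonal is [4, 4, 4, 4, 4]. The smallest Laplacian eigenvalue is always 0. The next one, lambda_2 = 5, measures how hard the graph is to disconnect: larger values mean better connectivity.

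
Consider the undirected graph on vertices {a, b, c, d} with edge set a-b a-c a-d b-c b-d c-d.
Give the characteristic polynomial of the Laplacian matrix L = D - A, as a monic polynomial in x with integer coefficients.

x^4 - 12x^3 + 48x^2 - 64x

With the vertex order [a, b, c, d], the degrees are [3, 3, 3, 3], giving D = diag(3, 3, 3, 3) and L = D - A. The eigenvalues of L are [0, 4, 4, 4]; the characteristic polynomial is the product of (x - lambda_i), which multiplies out to x^4 - 12x^3 + 48x^2 - 64x. The constant term is 0 because L is singular (the all-ones vector lies in its kernel).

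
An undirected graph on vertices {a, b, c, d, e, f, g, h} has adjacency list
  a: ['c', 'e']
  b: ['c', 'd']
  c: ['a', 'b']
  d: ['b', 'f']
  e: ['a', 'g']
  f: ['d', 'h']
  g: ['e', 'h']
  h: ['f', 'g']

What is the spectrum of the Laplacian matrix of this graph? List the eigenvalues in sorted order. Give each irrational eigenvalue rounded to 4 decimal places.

With the vertex order [a, b, c, d, e, f, g, h], the degrees are [2, 2, 2, 2, 2, 2, 2, 2], giving D = diag(2, 2, 2, 2, 2, 2, 2, 2) and L = D - A. Since every row of L sums to 0, the all-ones vector is in the kernel and 0 is an eigenvalue. The single zero eigenvalue shows the graph is connected. The eigenvalues sum to 16, which equals trace(L) = 2|E|. There is one zero in the spectrum, matching the 1 component.

[0, 0.5858, 0.5858, 2, 2, 3.4142, 3.4142, 4]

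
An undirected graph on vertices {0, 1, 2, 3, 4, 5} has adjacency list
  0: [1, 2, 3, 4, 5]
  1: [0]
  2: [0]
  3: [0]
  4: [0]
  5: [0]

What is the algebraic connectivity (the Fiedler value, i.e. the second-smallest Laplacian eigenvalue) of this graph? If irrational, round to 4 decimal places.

With the vertex order [0, 1, 2, 3, 4, 5], the degrees are [5, 1, 1, 1, 1, 1], giving D = diag(5, 1, 1, 1, 1, 1) and L = D - A. Computing the eigenvalues of L and sorting gives [0, 1, 1, 1, 1, 6]. The Fiedler value lambda_2 = 1 is strictly positive, so the graph is connected. The eigenvalues sum to 10, which equals trace(L) = 2|E|. There is one zero in the spectrum, matching the 1 component.

1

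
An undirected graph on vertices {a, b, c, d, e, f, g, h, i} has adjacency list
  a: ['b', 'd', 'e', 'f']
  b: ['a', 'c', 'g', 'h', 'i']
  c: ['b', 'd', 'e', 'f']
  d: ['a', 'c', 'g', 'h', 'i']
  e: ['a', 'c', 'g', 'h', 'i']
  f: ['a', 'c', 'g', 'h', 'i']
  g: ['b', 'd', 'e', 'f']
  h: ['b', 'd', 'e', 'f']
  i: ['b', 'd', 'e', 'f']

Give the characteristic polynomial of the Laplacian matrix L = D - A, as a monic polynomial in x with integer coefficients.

Reading degrees in the order [a, b, c, d, e, f, g, h, i] gives [4, 5, 4, 5, 5, 5, 4, 4, 4]; set D = diag(4, 5, 4, 5, 5, 5, 4, 4, 4) and form L = D - A. Computing det(xI - L) by cofactor expansion (or equivalently via sum-over-permutations) gives x^9 - 40x^8 + 690x^7 - 6720x^6 + 40485x^5 - 154704x^4 + 366560x^3 - 492800x^2 + 288000x. Since p(0) = det(-L) = 0, x divides p(x). The eigenvalues sum to 40, which equals trace(L) = 2|E|.

x^9 - 40x^8 + 690x^7 - 6720x^6 + 40485x^5 - 154704x^4 + 366560x^3 - 492800x^2 + 288000x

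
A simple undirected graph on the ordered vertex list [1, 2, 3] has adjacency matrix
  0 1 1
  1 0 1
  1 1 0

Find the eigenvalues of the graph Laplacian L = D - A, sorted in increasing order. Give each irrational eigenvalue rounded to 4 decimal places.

[0, 3, 3]

With the vertex order [1, 2, 3], the degrees are [2, 2, 2], giving D = diag(2, 2, 2) and L = D - A. The multiplicity of 0 as a Laplacian eigenvalue equals the number of connected components. The single zero eigenvalue shows the graph is connected. The largest eigenvalue, 3, is at most the vertex count 3.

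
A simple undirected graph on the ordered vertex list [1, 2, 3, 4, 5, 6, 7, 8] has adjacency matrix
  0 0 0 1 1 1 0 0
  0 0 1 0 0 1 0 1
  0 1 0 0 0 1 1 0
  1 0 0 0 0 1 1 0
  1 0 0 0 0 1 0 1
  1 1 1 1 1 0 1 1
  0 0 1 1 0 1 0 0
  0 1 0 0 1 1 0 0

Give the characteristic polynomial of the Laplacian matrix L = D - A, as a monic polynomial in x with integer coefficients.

x^8 - 28x^7 + 322x^6 - 1974x^5 + 6965x^4 - 14126x^3 + 15225x^2 - 6728x

Each diagonal entry of L is the vertex degree and each off-diagonal entry is -1 where an edge is present, 0 otherwise; in the order [1, 2, 3, 4, 5, 6, 7, 8] the diagonal is [3, 3, 3, 3, 3, 7, 3, 3]. L has integer entries, so p(x) = det(xI - L) has integer coefficients. Expanding the determinant yields x^8 - 28x^7 + 322x^6 - 1974x^5 + 6965x^4 - 14126x^3 + 15225x^2 - 6728x. The coefficient of x^7 equals -trace(L) = -28, matching the sum of degrees. The largest eigenvalue, 8, is at most the vertex count 8. There is one zero in the spectrum, matching the 1 component.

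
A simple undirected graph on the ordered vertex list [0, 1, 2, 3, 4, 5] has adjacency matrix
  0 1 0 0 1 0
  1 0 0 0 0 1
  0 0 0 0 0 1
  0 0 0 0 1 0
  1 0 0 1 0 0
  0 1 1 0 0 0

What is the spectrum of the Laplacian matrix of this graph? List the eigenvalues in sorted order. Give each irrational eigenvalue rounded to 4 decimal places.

[0, 0.2679, 1, 2, 3, 3.7321]

Each diagonal entry of L is the vertex degree and each off-diagonal entry is -1 where an edge is present, 0 otherwise; in the order [0, 1, 2, 3, 4, 5] the diagonal is [2, 2, 1, 1, 2, 2]. Since every row of L sums to 0, the all-ones vector is in the kernel and 0 is an eigenvalue. The single zero eigenvalue shows the graph is connected. By the matrix-tree theorem the graph has (1/6) * product of the nonzero eigenvalues = 1 spanning tree.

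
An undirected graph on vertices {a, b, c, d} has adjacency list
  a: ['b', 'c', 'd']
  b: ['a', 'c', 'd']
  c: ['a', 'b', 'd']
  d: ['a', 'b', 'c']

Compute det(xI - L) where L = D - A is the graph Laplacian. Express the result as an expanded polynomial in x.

With the vertex order [a, b, c, d], the degrees are [3, 3, 3, 3], giving D = diag(3, 3, 3, 3) and L = D - A. The eigenvalues of L are [0, 4, 4, 4]; the characteristic polynomial is the product of (x - lambda_i), which multiplies out to x^4 - 12x^3 + 48x^2 - 64x. The constant term is 0 because L is singular (the all-ones vector lies in its kernel). By the matrix-tree theorem the graph has (1/4) * product of the nonzero eigenvalues = 16 spanning trees. The largest eigenvalue, 4, is at most the vertex count 4.

x^4 - 12x^3 + 48x^2 - 64x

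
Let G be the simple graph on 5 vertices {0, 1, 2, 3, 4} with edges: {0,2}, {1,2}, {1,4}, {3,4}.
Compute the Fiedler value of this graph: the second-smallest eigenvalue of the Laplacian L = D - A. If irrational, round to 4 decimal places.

Reading degrees in the order [0, 1, 2, 3, 4] gives [1, 2, 2, 1, 2]; set D = diag(1, 2, 2, 1, 2) and form L = D - A. Computing the eigenvalues of L and sorting gives [0, 0.3820, 1.3820, 2.6180, 3.6180]. The Fiedler value lambda_2 = 0.3820 is strictly positive, so the graph is connected. The eigenvalues sum to 8, which equals trace(L) = 2|E|.

0.3820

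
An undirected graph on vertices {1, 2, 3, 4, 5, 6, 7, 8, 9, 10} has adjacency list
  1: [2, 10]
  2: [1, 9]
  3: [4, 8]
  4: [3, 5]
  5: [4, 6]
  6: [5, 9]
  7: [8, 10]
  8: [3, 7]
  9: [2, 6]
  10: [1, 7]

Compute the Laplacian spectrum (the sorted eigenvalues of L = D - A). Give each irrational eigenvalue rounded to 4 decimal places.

[0, 0.3820, 0.3820, 1.3820, 1.3820, 2.6180, 2.6180, 3.6180, 3.6180, 4]

Reading degrees in the order [1, 2, 3, 4, 5, 6, 7, 8, 9, 10] gives [2, 2, 2, 2, 2, 2, 2, 2, 2, 2]; set D = diag(2, 2, 2, 2, 2, 2, 2, 2, 2, 2) and form L = D - A. Diagonalising L (or applying a numerical eigensolver to the 10x10 matrix) gives the spectrum above. There is one zero in the spectrum, matching the 1 component.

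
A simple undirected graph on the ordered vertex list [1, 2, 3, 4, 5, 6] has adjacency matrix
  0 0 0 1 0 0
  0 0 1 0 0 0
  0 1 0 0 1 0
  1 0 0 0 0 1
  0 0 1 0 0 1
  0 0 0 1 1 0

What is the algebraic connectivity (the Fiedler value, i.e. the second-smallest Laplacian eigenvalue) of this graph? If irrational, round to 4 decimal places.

0.2679

With the vertex order [1, 2, 3, 4, 5, 6], the degrees are [1, 1, 2, 2, 2, 2], giving D = diag(1, 1, 2, 2, 2, 2) and L = D - A. Computing the eigenvalues of L and sorting gives [0, 0.2679, 1, 2, 3, 3.7321]. The Fiedler value lambda_2 = 0.2679 is strictly positive, so the graph is connected. The eigenvalues sum to 10, which equals trace(L) = 2|E|.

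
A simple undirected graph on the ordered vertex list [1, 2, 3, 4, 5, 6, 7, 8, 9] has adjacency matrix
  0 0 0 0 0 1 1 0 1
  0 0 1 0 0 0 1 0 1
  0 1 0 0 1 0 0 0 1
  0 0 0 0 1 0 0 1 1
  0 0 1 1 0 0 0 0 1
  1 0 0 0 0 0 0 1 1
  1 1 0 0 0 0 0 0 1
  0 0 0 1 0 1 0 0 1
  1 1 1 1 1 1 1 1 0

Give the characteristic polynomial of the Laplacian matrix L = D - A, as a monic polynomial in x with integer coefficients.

x^9 - 32x^8 + 428x^7 - 3136x^6 + 13786x^5 - 37232x^4 + 60276x^3 - 53424x^2 + 19845x

With the vertex order [1, 2, 3, 4, 5, 6, 7, 8, 9], the degrees are [3, 3, 3, 3, 3, 3, 3, 3, 8], giving D = diag(3, 3, 3, 3, 3, 3, 3, 3, 8) and L = D - A. Computing det(xI - L) by cofactor expansion (or equivalently via sum-over-permutations) gives x^9 - 32x^8 + 428x^7 - 3136x^6 + 13786x^5 - 37232x^4 + 60276x^3 - 53424x^2 + 19845x. Since p(0) = det(-L) = 0, x divides p(x).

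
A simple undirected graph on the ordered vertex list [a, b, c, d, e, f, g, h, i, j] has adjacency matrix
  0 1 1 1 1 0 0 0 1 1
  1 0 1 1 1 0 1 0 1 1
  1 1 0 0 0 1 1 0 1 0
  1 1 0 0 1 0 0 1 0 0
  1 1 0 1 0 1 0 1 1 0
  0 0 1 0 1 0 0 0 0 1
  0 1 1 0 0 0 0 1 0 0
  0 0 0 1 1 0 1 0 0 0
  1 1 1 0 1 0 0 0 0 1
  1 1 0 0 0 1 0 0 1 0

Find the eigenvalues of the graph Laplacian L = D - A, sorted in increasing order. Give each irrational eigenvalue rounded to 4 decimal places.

[0, 1.9070, 2.8329, 3.1753, 4.3200, 4.8900, 5.9912, 6.8492, 7.6154, 8.4192]

Each diagonal entry of L is the vertex degree and each off-diagonal entry is -1 where an edge is present, 0 otherwise; in the order [a, b, c, d, e, f, g, h, i, j] the diagonal is [6, 7, 5, 4, 6, 3, 3, 3, 5, 4]. The multiplicity of 0 as a Laplacian eigenvalue equals the number of connected components.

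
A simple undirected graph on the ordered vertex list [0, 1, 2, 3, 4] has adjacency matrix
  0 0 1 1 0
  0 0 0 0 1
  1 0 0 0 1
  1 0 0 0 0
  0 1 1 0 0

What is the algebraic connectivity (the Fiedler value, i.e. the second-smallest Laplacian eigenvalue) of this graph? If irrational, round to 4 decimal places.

0.3820

Reading degrees in the order [0, 1, 2, 3, 4] gives [2, 1, 2, 1, 2]; set D = diag(2, 1, 2, 1, 2) and form L = D - A. The sorted Laplacian eigenvalues are [0, 0.3820, 1.3820, 2.6180, 3.6180]; the algebraic connectivity is the second entry, 0.3820. By the matrix-tree theorem the graph has (1/5) * product of the nonzero eigenvalues = 1 spanning tree. The largest eigenvalue, 3.6180, is at most the vertex count 5.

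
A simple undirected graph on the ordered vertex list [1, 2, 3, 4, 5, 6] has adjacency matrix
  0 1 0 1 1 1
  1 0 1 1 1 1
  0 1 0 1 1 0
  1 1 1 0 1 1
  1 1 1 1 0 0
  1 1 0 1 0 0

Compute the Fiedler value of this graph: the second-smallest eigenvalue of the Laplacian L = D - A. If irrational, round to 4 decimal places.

Each diagonal entry of L is the vertex degree and each off-diagonal entry is -1 where an edge is present, 0 otherwise; in the order [1, 2, 3, 4, 5, 6] the diagonal is [4, 5, 3, 5, 4, 3]. The sorted Laplacian eigenvalues are [0, 2.5858, 4, 5.4142, 6, 6]; the algebraic connectivity is the second entry, 2.5858.

2.5858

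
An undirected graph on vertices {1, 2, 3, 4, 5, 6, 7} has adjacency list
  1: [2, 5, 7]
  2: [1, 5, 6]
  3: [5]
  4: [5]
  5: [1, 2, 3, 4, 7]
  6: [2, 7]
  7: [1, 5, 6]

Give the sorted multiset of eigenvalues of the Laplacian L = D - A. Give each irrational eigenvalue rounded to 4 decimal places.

With the vertex order [1, 2, 3, 4, 5, 6, 7], the degrees are [3, 3, 1, 1, 5, 2, 3], giving D = diag(3, 3, 1, 1, 5, 2, 3) and L = D - A. Since every row of L sums to 0, the all-ones vector is in the kernel and 0 is an eigenvalue. The single zero eigenvalue shows the graph is connected. By the matrix-tree theorem the graph has (1/7) * product of the nonzero eigenvalues = 24 spanning trees.

[0, 0.8395, 1, 2.3077, 3, 4.6923, 6.1605]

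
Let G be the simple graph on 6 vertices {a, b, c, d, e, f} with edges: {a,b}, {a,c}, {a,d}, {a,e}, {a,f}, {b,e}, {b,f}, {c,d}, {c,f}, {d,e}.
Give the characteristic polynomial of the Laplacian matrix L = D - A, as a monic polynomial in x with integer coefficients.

x^6 - 20x^5 + 155x^4 - 580x^3 + 1045x^2 - 726x

Each diagonal entry of L is the vertex degree and each off-diagonal entry is -1 where an edge is present, 0 otherwise; in the order [a, b, c, d, e, f] the diagonal is [5, 3, 3, 3, 3, 3]. L has integer entries, so p(x) = det(xI - L) has integer coefficients. Expanding the determinant yields x^6 - 20x^5 + 155x^4 - 580x^3 + 1045x^2 - 726x. Since p(0) = det(-L) = 0, x divides p(x). By the matrix-tree theorem the graph has (1/6) * product of the nonzero eigenvalues = 121 spanning trees.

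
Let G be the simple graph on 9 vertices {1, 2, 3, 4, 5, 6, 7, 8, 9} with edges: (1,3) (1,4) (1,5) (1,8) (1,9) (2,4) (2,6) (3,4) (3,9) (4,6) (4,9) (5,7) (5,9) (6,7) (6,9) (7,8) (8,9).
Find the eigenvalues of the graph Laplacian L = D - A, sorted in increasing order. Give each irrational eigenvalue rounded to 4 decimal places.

[0, 1.4260, 2.0625, 3, 3.5668, 4.3839, 5.7441, 6.5046, 7.3121]

Each diagonal entry of L is the vertex degree and each off-diagonal entry is -1 where an edge is present, 0 otherwise; in the order [1, 2, 3, 4, 5, 6, 7, 8, 9] the diagonal is [5, 2, 3, 5, 3, 4, 3, 3, 6]. L is symmetric positive semidefinite, so every eigenvalue is real and nonnegative. The single zero eigenvalue shows the graph is connected. There is one zero in the spectrum, matching the 1 component.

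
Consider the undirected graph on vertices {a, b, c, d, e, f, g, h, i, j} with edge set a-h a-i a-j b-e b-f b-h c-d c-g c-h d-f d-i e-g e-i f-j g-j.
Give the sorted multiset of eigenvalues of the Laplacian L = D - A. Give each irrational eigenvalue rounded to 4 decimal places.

[0, 2, 2, 2, 2, 2, 5, 5, 5, 5]

Reading degrees in the order [a, b, c, d, e, f, g, h, i, j] gives [3, 3, 3, 3, 3, 3, 3, 3, 3, 3]; set D = diag(3, 3, 3, 3, 3, 3, 3, 3, 3, 3) and form L = D - A. Since every row of L sums to 0, the all-ones vector is in the kernel and 0 is an eigenvalue. The single zero eigenvalue shows the graph is connected.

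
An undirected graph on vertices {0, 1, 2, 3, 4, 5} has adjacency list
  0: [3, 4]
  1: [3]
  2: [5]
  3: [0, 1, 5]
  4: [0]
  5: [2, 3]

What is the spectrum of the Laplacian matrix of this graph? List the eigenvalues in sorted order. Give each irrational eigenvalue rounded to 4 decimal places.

[0, 0.3820, 0.6972, 2, 2.6180, 4.3028]

With the vertex order [0, 1, 2, 3, 4, 5], the degrees are [2, 1, 1, 3, 1, 2], giving D = diag(2, 1, 1, 3, 1, 2) and L = D - A. Since every row of L sums to 0, the all-ones vector is in the kernel and 0 is an eigenvalue. The single zero eigenvalue shows the graph is connected. The largest eigenvalue, 4.3028, is at most the vertex count 6.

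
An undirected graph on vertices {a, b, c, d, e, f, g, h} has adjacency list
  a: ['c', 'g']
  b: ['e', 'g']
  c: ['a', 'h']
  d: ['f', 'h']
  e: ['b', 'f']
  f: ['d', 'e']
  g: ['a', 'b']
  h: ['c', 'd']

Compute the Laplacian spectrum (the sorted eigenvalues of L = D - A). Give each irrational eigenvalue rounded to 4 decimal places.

[0, 0.5858, 0.5858, 2, 2, 3.4142, 3.4142, 4]

Each diagonal entry of L is the vertex degree and each off-diagonal entry is -1 where an edge is present, 0 otherwise; in the order [a, b, c, d, e, f, g, h] the diagonal is [2, 2, 2, 2, 2, 2, 2, 2]. Since every row of L sums to 0, the all-ones vector is in the kernel and 0 is an eigenvalue. By the matrix-tree theorem the graph has (1/8) * product of the nonzero eigenvalues = 8 spanning trees. There is one zero in the spectrum, matching the 1 component.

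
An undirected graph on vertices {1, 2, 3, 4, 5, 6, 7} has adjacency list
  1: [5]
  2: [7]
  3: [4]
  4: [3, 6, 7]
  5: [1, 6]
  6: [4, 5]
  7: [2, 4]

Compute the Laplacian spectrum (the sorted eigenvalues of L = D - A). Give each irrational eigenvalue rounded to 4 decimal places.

Each diagonal entry of L is the vertex degree and each off-diagonal entry is -1 where an edge is present, 0 otherwise; in the order [1, 2, 3, 4, 5, 6, 7] the diagonal is [1, 1, 1, 3, 2, 2, 2]. L is symmetric positive semidefinite, so every eigenvalue is real and nonnegative. The single zero eigenvalue shows the graph is connected. There is one zero in the spectrum, matching the 1 component.

[0, 0.2603, 0.6262, 1.4055, 2.2742, 3.0996, 4.3342]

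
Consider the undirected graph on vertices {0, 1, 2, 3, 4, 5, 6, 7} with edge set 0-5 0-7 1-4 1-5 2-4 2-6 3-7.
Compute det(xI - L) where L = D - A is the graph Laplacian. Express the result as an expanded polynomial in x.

With the vertex order [0, 1, 2, 3, 4, 5, 6, 7], the degrees are [2, 2, 2, 1, 2, 2, 1, 2], giving D = diag(2, 2, 2, 1, 2, 2, 1, 2) and L = D - A. L has integer entries, so p(x) = det(xI - L) has integer coefficients. Expanding the determinant yields x^8 - 14x^7 + 78x^6 - 220x^5 + 330x^4 - 252x^3 + 84x^2 - 8x. The coefficient of x^7 equals -trace(L) = -14, matching the sum of degrees. There is one zero in the spectrum, matching the 1 component. By the matrix-tree theorem the graph has (1/8) * product of the nonzero eigenvalues = 1 spanning tree.

x^8 - 14x^7 + 78x^6 - 220x^5 + 330x^4 - 252x^3 + 84x^2 - 8x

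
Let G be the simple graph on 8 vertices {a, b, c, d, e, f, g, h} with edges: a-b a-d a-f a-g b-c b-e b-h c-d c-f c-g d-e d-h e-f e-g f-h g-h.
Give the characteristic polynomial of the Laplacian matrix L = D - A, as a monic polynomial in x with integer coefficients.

x^8 - 32x^7 + 432x^6 - 3200x^5 + 14080x^4 - 36864x^3 + 53248x^2 - 32768x

With the vertex order [a, b, c, d, e, f, g, h], the degrees are [4, 4, 4, 4, 4, 4, 4, 4], giving D = diag(4, 4, 4, 4, 4, 4, 4, 4) and L = D - A. Computing det(xI - L) by cofactor expansion (or equivalently via sum-over-permutations) gives x^8 - 32x^7 + 432x^6 - 3200x^5 + 14080x^4 - 36864x^3 + 53248x^2 - 32768x. The coefficient of x^7 equals -trace(L) = -32, matching the sum of degrees. The largest eigenvalue, 8, is at most the vertex count 8.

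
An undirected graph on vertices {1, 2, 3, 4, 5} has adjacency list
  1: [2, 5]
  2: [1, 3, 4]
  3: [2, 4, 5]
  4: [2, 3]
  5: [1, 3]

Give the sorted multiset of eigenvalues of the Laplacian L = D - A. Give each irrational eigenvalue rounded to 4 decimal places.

Reading degrees in the order [1, 2, 3, 4, 5] gives [2, 3, 3, 2, 2]; set D = diag(2, 3, 3, 2, 2) and form L = D - A. The multiplicity of 0 as a Laplacian eigenvalue equals the number of connected components. The largest eigenvalue, 4.6180, is at most the vertex count 5.

[0, 1.3820, 2.3820, 3.6180, 4.6180]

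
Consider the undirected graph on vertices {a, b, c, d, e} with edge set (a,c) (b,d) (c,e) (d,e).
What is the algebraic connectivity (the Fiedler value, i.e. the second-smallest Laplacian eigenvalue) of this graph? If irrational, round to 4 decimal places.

Reading degrees in the order [a, b, c, d, e] gives [1, 1, 2, 2, 2]; set D = diag(1, 1, 2, 2, 2) and form L = D - A. Computing the eigenvalues of L and sorting gives [0, 0.3820, 1.3820, 2.6180, 3.6180]. The Fiedler value lambda_2 = 0.3820 is strictly positive, so the graph is connected. The largest eigenvalue, 3.6180, is at most the vertex count 5. There is one zero in the spectrum, matching the 1 component.

0.3820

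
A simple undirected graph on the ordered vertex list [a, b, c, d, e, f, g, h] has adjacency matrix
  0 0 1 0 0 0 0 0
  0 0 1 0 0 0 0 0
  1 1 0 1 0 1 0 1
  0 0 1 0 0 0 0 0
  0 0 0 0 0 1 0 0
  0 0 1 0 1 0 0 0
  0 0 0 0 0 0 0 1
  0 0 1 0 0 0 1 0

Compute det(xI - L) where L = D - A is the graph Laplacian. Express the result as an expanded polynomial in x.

x^8 - 14x^7 + 72x^6 - 180x^5 + 238x^4 - 168x^3 + 59x^2 - 8x

With the vertex order [a, b, c, d, e, f, g, h], the degrees are [1, 1, 5, 1, 1, 2, 1, 2], giving D = diag(1, 1, 5, 1, 1, 2, 1, 2) and L = D - A. Computing det(xI - L) by cofactor expansion (or equivalently via sum-over-permutations) gives x^8 - 14x^7 + 72x^6 - 180x^5 + 238x^4 - 168x^3 + 59x^2 - 8x. Since p(0) = det(-L) = 0, x divides p(x). The largest eigenvalue, 6.1004, is at most the vertex count 8.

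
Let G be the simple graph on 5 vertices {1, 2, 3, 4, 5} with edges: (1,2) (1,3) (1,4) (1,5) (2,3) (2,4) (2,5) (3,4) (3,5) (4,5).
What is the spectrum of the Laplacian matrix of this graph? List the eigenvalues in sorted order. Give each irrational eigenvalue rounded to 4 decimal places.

With the vertex order [1, 2, 3, 4, 5], the degrees are [4, 4, 4, 4, 4], giving D = diag(4, 4, 4, 4, 4) and L = D - A. Since every row of L sums to 0, the all-ones vector is in the kernel and 0 is an eigenvalue. The single zero eigenvalue shows the graph is connected. By the matrix-tree theorem the graph has (1/5) * product of the nonzero eigenvalues = 125 spanning trees.

[0, 5, 5, 5, 5]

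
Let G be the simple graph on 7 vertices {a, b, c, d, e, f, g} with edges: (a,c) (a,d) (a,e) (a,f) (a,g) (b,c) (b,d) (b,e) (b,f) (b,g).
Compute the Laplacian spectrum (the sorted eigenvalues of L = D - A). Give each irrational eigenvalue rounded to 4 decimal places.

Reading degrees in the order [a, b, c, d, e, f, g] gives [5, 5, 2, 2, 2, 2, 2]; set D = diag(5, 5, 2, 2, 2, 2, 2) and form L = D - A. Diagonalising L (or applying a numerical eigensolver to the 7x7 matrix) gives the spectrum above. The single zero eigenvalue shows the graph is connected. The largest eigenvalue, 7, is at most the vertex count 7. The eigenvalues sum to 20, which equals trace(L) = 2|E|.

[0, 2, 2, 2, 2, 5, 7]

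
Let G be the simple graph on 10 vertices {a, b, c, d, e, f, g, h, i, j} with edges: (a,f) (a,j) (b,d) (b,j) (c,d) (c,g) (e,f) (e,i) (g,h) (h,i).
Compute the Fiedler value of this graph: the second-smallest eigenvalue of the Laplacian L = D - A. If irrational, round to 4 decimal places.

Reading degrees in the order [a, b, c, d, e, f, g, h, i, j] gives [2, 2, 2, 2, 2, 2, 2, 2, 2, 2]; set D = diag(2, 2, 2, 2, 2, 2, 2, 2, 2, 2) and form L = D - A. The smallest Laplacian eigenvalue is always 0. The next one, lambda_2 = 0.3820, measures how hard the graph is to disconnect: larger values mean better connectivity. By the matrix-tree theorem the graph has (1/10) * product of the nonzero eigenvalues = 10 spanning trees.

0.3820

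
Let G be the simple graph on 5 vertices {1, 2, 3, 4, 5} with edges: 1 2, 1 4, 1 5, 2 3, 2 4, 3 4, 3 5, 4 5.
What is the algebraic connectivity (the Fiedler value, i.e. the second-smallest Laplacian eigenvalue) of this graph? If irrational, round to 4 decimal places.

3

Reading degrees in the order [1, 2, 3, 4, 5] gives [3, 3, 3, 4, 3]; set D = diag(3, 3, 3, 4, 3) and form L = D - A. The sorted Laplacian eigenvalues are [0, 3, 3, 5, 5]; the algebraic connectivity is the second entry, 3. The eigenvalues sum to 16, which equals trace(L) = 2|E|. By the matrix-tree theorem the graph has (1/5) * product of the nonzero eigenvalues = 45 spanning trees.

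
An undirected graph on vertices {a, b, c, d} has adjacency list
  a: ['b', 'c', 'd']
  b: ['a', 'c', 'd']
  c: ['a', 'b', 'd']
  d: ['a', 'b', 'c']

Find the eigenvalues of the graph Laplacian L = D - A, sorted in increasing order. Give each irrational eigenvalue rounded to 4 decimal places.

[0, 4, 4, 4]

Reading degrees in the order [a, b, c, d] gives [3, 3, 3, 3]; set D = diag(3, 3, 3, 3) and form L = D - A. Diagonalising L (or applying a numerical eigensolver to the 4x4 matrix) gives the spectrum above. The largest eigenvalue, 4, is at most the vertex count 4.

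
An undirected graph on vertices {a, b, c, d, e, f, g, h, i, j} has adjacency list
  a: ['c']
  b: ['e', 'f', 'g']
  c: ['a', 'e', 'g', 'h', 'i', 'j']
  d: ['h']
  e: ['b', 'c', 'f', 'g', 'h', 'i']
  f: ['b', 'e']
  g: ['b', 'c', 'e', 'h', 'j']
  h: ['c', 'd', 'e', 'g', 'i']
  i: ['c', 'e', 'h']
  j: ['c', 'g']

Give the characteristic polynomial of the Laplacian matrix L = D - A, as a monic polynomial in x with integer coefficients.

With the vertex order [a, b, c, d, e, f, g, h, i, j], the degrees are [1, 3, 6, 1, 6, 2, 5, 5, 3, 2], giving D = diag(1, 3, 6, 1, 6, 2, 5, 5, 3, 2) and L = D - A. L has integer entries, so p(x) = det(xI - L) has integer coefficients. Expanding the determinant yields x^10 - 34x^9 + 486x^8 - 3804x^7 + 17822x^6 - 51420x^5 + 90748x^4 - 94060x^3 + 51921x^2 - 11680x. Since p(0) = det(-L) = 0, x divides p(x). The largest eigenvalue, 7.3454, is at most the vertex count 10. The eigenvalues sum to 34, which equals trace(L) = 2|E|.

x^10 - 34x^9 + 486x^8 - 3804x^7 + 17822x^6 - 51420x^5 + 90748x^4 - 94060x^3 + 51921x^2 - 11680x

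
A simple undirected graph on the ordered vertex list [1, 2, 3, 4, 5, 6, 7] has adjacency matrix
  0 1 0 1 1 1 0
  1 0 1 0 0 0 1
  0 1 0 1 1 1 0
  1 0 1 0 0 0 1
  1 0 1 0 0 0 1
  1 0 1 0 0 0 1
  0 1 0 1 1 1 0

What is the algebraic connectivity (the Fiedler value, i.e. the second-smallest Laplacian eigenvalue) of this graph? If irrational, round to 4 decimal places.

3

Reading degrees in the order [1, 2, 3, 4, 5, 6, 7] gives [4, 3, 4, 3, 3, 3, 4]; set D = diag(4, 3, 4, 3, 3, 3, 4) and form L = D - A. Computing the eigenvalues of L and sorting gives [0, 3, 3, 3, 4, 4, 7]. The Fiedler value lambda_2 = 3 is strictly positive, so the graph is connected. There is one zero in the spectrum, matching the 1 component. By the matrix-tree theorem the graph has (1/7) * product of the nonzero eigenvalues = 432 spanning trees.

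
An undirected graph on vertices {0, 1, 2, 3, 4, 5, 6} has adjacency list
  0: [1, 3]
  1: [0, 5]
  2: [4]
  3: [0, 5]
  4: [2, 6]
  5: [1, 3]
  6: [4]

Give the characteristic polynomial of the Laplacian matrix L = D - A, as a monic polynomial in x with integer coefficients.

Each diagonal entry of L is the vertex degree and each off-diagonal entry is -1 where an edge is present, 0 otherwise; in the order [0, 1, 2, 3, 4, 5, 6] the diagonal is [2, 2, 1, 2, 2, 2, 1]. Computing det(xI - L) by cofactor expansion (or equivalently via sum-over-permutations) gives x^7 - 12x^6 + 55x^5 - 120x^4 + 124x^3 - 48x^2. Since p(0) = det(-L) = 0, x divides p(x). The eigenvalues sum to 12, which equals trace(L) = 2|E|.

x^7 - 12x^6 + 55x^5 - 120x^4 + 124x^3 - 48x^2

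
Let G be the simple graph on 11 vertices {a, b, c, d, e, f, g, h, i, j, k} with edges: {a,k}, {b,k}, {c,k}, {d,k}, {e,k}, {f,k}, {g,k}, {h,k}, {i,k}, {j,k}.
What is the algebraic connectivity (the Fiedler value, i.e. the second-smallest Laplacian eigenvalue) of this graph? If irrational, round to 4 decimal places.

Each diagonal entry of L is the vertex degree and each off-diagonal entry is -1 where an edge is present, 0 otherwise; in the order [a, b, c, d, e, f, g, h, i, j, k] the diagonal is [1, 1, 1, 1, 1, 1, 1, 1, 1, 1, 10]. Computing the eigenvalues of L and sorting gives [0, 1, 1, 1, 1, 1, 1, 1, 1, 1, 11]. The Fiedler value lambda_2 = 1 is strictly positive, so the graph is connected. There is one zero in the spectrum, matching the 1 component. The eigenvalues sum to 20, which equals trace(L) = 2|E|.

1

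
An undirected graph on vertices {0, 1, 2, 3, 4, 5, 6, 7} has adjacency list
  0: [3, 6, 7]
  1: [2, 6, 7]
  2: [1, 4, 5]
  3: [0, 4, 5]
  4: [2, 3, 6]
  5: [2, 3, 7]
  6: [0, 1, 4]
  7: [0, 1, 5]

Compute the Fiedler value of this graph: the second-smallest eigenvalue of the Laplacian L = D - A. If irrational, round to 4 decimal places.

2

With the vertex order [0, 1, 2, 3, 4, 5, 6, 7], the degrees are [3, 3, 3, 3, 3, 3, 3, 3], giving D = diag(3, 3, 3, 3, 3, 3, 3, 3) and L = D - A. The smallest Laplacian eigenvalue is always 0. The next one, lambda_2 = 2, measures how hard the graph is to disconnect: larger values mean better connectivity. There is one zero in the spectrum, matching the 1 component.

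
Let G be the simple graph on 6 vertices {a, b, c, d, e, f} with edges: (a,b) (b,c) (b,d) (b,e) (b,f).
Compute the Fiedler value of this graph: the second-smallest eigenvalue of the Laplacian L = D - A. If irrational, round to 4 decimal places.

1

Reading degrees in the order [a, b, c, d, e, f] gives [1, 5, 1, 1, 1, 1]; set D = diag(1, 5, 1, 1, 1, 1) and form L = D - A. Computing the eigenvalues of L and sorting gives [0, 1, 1, 1, 1, 6]. The Fiedler value lambda_2 = 1 is strictly positive, so the graph is connected. The largest eigenvalue, 6, is at most the vertex count 6.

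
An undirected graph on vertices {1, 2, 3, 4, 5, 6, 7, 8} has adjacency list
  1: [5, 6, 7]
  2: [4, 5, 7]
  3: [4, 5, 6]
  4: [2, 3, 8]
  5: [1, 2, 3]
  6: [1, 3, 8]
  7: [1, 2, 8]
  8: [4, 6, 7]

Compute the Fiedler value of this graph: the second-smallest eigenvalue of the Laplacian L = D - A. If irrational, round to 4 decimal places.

Reading degrees in the order [1, 2, 3, 4, 5, 6, 7, 8] gives [3, 3, 3, 3, 3, 3, 3, 3]; set D = diag(3, 3, 3, 3, 3, 3, 3, 3) and form L = D - A. Computing the eigenvalues of L and sorting gives [0, 2, 2, 2, 4, 4, 4, 6]. The Fiedler value lambda_2 = 2 is strictly positive, so the graph is connected.

2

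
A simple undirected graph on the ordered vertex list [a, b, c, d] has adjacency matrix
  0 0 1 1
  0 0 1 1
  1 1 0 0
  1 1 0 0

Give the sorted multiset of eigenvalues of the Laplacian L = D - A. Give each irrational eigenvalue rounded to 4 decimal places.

[0, 2, 2, 4]

With the vertex order [a, b, c, d], the degrees are [2, 2, 2, 2], giving D = diag(2, 2, 2, 2) and L = D - A. Diagonalising L (or applying a numerical eigensolver to the 4x4 matrix) gives the spectrum above. By the matrix-tree theorem the graph has (1/4) * product of the nonzero eigenvalues = 4 spanning trees. The largest eigenvalue, 4, is at most the vertex count 4.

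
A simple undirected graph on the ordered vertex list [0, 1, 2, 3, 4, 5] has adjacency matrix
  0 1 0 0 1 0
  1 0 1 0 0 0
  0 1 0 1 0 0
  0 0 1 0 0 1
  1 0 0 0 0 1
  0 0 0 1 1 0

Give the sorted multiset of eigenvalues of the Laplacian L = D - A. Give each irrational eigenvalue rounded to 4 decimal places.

[0, 1, 1, 3, 3, 4]

Each diagonal entry of L is the vertex degree and each off-diagonal entry is -1 where an edge is present, 0 otherwise; in the order [0, 1, 2, 3, 4, 5] the diagonal is [2, 2, 2, 2, 2, 2]. L is symmetric positive semidefinite, so every eigenvalue is real and nonnegative. The eigenvalues sum to 12, which equals trace(L) = 2|E|.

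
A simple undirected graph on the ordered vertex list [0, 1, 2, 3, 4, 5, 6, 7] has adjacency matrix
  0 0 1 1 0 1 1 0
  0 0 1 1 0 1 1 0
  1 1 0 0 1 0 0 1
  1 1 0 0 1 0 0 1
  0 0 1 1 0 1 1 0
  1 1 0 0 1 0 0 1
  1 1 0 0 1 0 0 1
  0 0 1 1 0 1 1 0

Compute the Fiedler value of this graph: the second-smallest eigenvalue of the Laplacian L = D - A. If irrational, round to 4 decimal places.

4

With the vertex order [0, 1, 2, 3, 4, 5, 6, 7], the degrees are [4, 4, 4, 4, 4, 4, 4, 4], giving D = diag(4, 4, 4, 4, 4, 4, 4, 4) and L = D - A. The sorted Laplacian eigenvalues are [0, 4, 4, 4, 4, 4, 4, 8]; the algebraic connectivity is the second entry, 4.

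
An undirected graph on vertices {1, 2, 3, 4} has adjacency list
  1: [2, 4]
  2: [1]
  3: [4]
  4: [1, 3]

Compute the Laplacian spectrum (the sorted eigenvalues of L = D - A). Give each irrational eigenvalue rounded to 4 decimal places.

Each diagonal entry of L is the vertex degree and each off-diagonal entry is -1 where an edge is present, 0 otherwise; in the order [1, 2, 3, 4] the diagonal is [2, 1, 1, 2]. Since every row of L sums to 0, the all-ones vector is in the kernel and 0 is an eigenvalue. The eigenvalues sum to 6, which equals trace(L) = 2|E|.

[0, 0.5858, 2, 3.4142]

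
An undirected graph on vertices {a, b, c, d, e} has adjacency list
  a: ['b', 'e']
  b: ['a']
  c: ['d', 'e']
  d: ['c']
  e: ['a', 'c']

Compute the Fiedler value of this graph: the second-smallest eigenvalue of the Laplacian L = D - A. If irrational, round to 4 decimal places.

0.3820

With the vertex order [a, b, c, d, e], the degrees are [2, 1, 2, 1, 2], giving D = diag(2, 1, 2, 1, 2) and L = D - A. Computing the eigenvalues of L and sorting gives [0, 0.3820, 1.3820, 2.6180, 3.6180]. The Fiedler value lambda_2 = 0.3820 is strictly positive, so the graph is connected. The eigenvalues sum to 8, which equals trace(L) = 2|E|. By the matrix-tree theorem the graph has (1/5) * product of the nonzero eigenvalues = 1 spanning tree.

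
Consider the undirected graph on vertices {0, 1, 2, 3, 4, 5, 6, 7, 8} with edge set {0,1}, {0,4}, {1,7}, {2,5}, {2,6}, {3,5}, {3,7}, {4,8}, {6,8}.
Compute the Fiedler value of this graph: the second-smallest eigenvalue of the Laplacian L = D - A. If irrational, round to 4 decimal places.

Each diagonal entry of L is the vertex degree and each off-diagonal entry is -1 where an edge is present, 0 otherwise; in the order [0, 1, 2, 3, 4, 5, 6, 7, 8] the diagonal is [2, 2, 2, 2, 2, 2, 2, 2, 2]. The smallest Laplacian eigenvalue is always 0. The next one, lambda_2 = 0.4679, measures how hard the graph is to disconnect: larger values mean better connectivity. By the matrix-tree theorem the graph has (1/9) * product of the nonzero eigenvalues = 9 spanning trees. There is one zero in the spectrum, matching the 1 component.

0.4679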